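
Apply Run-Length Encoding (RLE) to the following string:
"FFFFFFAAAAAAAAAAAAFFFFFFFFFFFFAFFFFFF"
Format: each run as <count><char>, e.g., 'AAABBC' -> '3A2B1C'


Scanning runs left to right:
  i=0: run of 'F' x 6 -> '6F'
  i=6: run of 'A' x 12 -> '12A'
  i=18: run of 'F' x 12 -> '12F'
  i=30: run of 'A' x 1 -> '1A'
  i=31: run of 'F' x 6 -> '6F'

RLE = 6F12A12F1A6F


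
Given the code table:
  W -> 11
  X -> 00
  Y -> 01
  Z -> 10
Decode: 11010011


Decoding:
11 -> W
01 -> Y
00 -> X
11 -> W


Result: WYXW


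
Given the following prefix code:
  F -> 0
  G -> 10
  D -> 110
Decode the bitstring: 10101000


Decoding step by step:
Bits 10 -> G
Bits 10 -> G
Bits 10 -> G
Bits 0 -> F
Bits 0 -> F


Decoded message: GGGFF


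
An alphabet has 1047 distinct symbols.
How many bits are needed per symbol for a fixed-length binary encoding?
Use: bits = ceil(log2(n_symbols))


log2(1047) = 10.032
Bracket: 2^10 = 1024 < 1047 <= 2^11 = 2048
So ceil(log2(1047)) = 11

bits = ceil(log2(1047)) = ceil(10.032) = 11 bits


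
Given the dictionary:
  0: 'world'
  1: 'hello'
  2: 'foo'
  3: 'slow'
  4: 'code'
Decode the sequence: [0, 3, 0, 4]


Look up each index in the dictionary:
  0 -> 'world'
  3 -> 'slow'
  0 -> 'world'
  4 -> 'code'

Decoded: "world slow world code"


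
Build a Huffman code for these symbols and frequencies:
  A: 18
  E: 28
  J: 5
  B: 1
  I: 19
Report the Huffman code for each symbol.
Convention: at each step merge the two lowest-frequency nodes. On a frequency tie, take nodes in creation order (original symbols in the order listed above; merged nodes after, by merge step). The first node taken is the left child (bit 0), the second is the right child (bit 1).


Huffman tree construction:
Step 1: Merge B(1) + J(5) = 6
Step 2: Merge (B+J)(6) + A(18) = 24
Step 3: Merge I(19) + ((B+J)+A)(24) = 43
Step 4: Merge E(28) + (I+((B+J)+A))(43) = 71
Read each symbol's code off the tree from the root (left child = 0, right child = 1).

Codes:
  A: 111 (length 3)
  E: 0 (length 1)
  J: 1101 (length 4)
  B: 1100 (length 4)
  I: 10 (length 2)
Average code length: 144/71 = 2.0282 bits/symbol


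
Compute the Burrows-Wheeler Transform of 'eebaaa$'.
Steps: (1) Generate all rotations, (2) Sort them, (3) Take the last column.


Rotations (sorted):
  0: $eebaaa -> last char: a
  1: a$eebaa -> last char: a
  2: aa$eeba -> last char: a
  3: aaa$eeb -> last char: b
  4: baaa$ee -> last char: e
  5: ebaaa$e -> last char: e
  6: eebaaa$ -> last char: $


BWT = aaabee$


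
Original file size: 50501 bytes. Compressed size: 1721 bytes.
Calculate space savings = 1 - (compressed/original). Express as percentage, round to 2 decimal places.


ratio = compressed/original = 1721/50501 = 0.034079
savings = 1 - ratio = 1 - 0.034079 = 0.965921
as a percentage: 0.965921 * 100 = 96.59%

Space savings = 1 - 1721/50501 = 96.59%


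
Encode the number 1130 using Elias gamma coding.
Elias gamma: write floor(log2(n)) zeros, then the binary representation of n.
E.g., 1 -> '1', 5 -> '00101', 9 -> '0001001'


num_bits = floor(log2(1130)) + 1 = 11
leading_zeros = num_bits - 1 = 10
binary(1130) = 10001101010

Elias gamma(1130) = '0000000000' + '10001101010' = 000000000010001101010 (21 bits)


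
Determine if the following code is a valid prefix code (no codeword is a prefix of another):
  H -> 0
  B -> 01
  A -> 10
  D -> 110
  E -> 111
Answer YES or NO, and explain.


Checking each pair (does one codeword prefix another?):
  H='0' vs B='01': prefix -- VIOLATION

NO -- this is NOT a valid prefix code. H (0) is a prefix of B (01).


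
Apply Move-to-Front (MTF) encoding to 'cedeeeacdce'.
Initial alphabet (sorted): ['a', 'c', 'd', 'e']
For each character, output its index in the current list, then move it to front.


MTF encoding:
'c': index 1 in ['a', 'c', 'd', 'e'] -> ['c', 'a', 'd', 'e']
'e': index 3 in ['c', 'a', 'd', 'e'] -> ['e', 'c', 'a', 'd']
'd': index 3 in ['e', 'c', 'a', 'd'] -> ['d', 'e', 'c', 'a']
'e': index 1 in ['d', 'e', 'c', 'a'] -> ['e', 'd', 'c', 'a']
'e': index 0 in ['e', 'd', 'c', 'a'] -> ['e', 'd', 'c', 'a']
'e': index 0 in ['e', 'd', 'c', 'a'] -> ['e', 'd', 'c', 'a']
'a': index 3 in ['e', 'd', 'c', 'a'] -> ['a', 'e', 'd', 'c']
'c': index 3 in ['a', 'e', 'd', 'c'] -> ['c', 'a', 'e', 'd']
'd': index 3 in ['c', 'a', 'e', 'd'] -> ['d', 'c', 'a', 'e']
'c': index 1 in ['d', 'c', 'a', 'e'] -> ['c', 'd', 'a', 'e']
'e': index 3 in ['c', 'd', 'a', 'e'] -> ['e', 'c', 'd', 'a']


Output: [1, 3, 3, 1, 0, 0, 3, 3, 3, 1, 3]


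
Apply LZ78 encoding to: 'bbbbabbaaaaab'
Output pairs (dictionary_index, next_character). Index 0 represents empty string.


LZ78 encoding steps:
Dictionary: {0: ''}
Step 1: w='' (idx 0), next='b' -> output (0, 'b'), add 'b' as idx 1
Step 2: w='b' (idx 1), next='b' -> output (1, 'b'), add 'bb' as idx 2
Step 3: w='b' (idx 1), next='a' -> output (1, 'a'), add 'ba' as idx 3
Step 4: w='bb' (idx 2), next='a' -> output (2, 'a'), add 'bba' as idx 4
Step 5: w='' (idx 0), next='a' -> output (0, 'a'), add 'a' as idx 5
Step 6: w='a' (idx 5), next='a' -> output (5, 'a'), add 'aa' as idx 6
Step 7: w='a' (idx 5), next='b' -> output (5, 'b'), add 'ab' as idx 7


Encoded: [(0, 'b'), (1, 'b'), (1, 'a'), (2, 'a'), (0, 'a'), (5, 'a'), (5, 'b')]


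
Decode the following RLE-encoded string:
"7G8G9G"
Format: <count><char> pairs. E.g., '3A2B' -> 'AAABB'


Expanding each <count><char> pair:
  7G -> 'GGGGGGG'
  8G -> 'GGGGGGGG'
  9G -> 'GGGGGGGGG'

Decoded = GGGGGGGGGGGGGGGGGGGGGGGG


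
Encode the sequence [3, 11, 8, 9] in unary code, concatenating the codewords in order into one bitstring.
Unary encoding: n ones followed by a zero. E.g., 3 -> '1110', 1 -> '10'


Encode each number as n ones followed by a terminating 0:
  3 -> 1110 (4 bits)
  11 -> 111111111110 (12 bits)
  8 -> 111111110 (9 bits)
  9 -> 1111111110 (10 bits)
Total length = 4 + 12 + 9 + 10 = 35 bits.

Unary([3, 11, 8, 9]) = 11101111111111101111111101111111110 (35 bits)


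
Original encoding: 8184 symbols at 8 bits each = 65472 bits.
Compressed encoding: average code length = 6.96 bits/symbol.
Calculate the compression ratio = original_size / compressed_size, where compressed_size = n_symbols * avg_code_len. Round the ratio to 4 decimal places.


original_size = n_symbols * orig_bits = 8184 * 8 = 65472 bits
compressed_size = n_symbols * avg_code_len = 8184 * 6.96 = 56960.64 bits
ratio = original_size / compressed_size = 65472 / 56960.64 = 1.1494

Compression ratio = 1.1494


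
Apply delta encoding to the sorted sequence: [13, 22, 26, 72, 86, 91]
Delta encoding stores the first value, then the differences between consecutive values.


First value: 13
Deltas:
  22 - 13 = 9
  26 - 22 = 4
  72 - 26 = 46
  86 - 72 = 14
  91 - 86 = 5


Delta encoded: [13, 9, 4, 46, 14, 5]


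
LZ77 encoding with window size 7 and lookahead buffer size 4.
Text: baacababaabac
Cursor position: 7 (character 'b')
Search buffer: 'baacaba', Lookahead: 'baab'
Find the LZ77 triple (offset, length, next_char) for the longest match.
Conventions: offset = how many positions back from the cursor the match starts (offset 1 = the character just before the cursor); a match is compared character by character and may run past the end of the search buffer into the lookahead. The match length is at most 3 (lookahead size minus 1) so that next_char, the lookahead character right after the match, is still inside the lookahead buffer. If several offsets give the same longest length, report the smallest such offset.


Try each offset into the search buffer:
  offset=1 (pos 6, char 'a'): match length 0
  offset=2 (pos 5, char 'b'): match length 2
  offset=3 (pos 4, char 'a'): match length 0
  offset=4 (pos 3, char 'c'): match length 0
  offset=5 (pos 2, char 'a'): match length 0
  offset=6 (pos 1, char 'a'): match length 0
  offset=7 (pos 0, char 'b'): match length 3
Longest match has length 3 at offset 7.
next_char = character at position 7 + 3 = 10 -> 'b'

Best match: offset=7, length=3 (matching 'baa' starting at position 0)
LZ77 triple: (7, 3, 'b')


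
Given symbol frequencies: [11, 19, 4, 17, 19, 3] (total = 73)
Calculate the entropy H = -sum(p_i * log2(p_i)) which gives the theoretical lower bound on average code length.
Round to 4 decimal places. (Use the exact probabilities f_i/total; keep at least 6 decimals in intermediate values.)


Per-symbol terms -p_i * log2(p_i) with p_i = f_i/73:
  p = 11/73 = 0.150685: log2(p) = -2.730393, -p*log2(p) = 0.411429
  p = 19/73 = 0.260274: log2(p) = -1.941897, -p*log2(p) = 0.505425
  p = 4/73 = 0.054795: log2(p) = -4.189825, -p*log2(p) = 0.229579
  p = 17/73 = 0.232877: log2(p) = -2.102362, -p*log2(p) = 0.489591
  p = 19/73 = 0.260274: log2(p) = -1.941897, -p*log2(p) = 0.505425
  p = 3/73 = 0.041096: log2(p) = -4.604862, -p*log2(p) = 0.189241
H = 0.411429 + 0.505425 + 0.229579 + 0.489591 + 0.505425 + 0.189241 = 2.330690

H = 2.3307 bits/symbol


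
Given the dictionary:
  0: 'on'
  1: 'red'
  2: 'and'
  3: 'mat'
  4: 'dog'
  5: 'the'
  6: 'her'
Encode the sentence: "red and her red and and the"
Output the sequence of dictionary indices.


Look up each word in the dictionary:
  'red' -> 1
  'and' -> 2
  'her' -> 6
  'red' -> 1
  'and' -> 2
  'and' -> 2
  'the' -> 5

Encoded: [1, 2, 6, 1, 2, 2, 5]


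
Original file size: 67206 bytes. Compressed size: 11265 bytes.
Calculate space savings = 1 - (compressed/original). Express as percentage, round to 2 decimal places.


ratio = compressed/original = 11265/67206 = 0.167619
savings = 1 - ratio = 1 - 0.167619 = 0.832381
as a percentage: 0.832381 * 100 = 83.24%

Space savings = 1 - 11265/67206 = 83.24%


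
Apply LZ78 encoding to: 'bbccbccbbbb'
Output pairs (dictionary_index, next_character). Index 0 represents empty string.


LZ78 encoding steps:
Dictionary: {0: ''}
Step 1: w='' (idx 0), next='b' -> output (0, 'b'), add 'b' as idx 1
Step 2: w='b' (idx 1), next='c' -> output (1, 'c'), add 'bc' as idx 2
Step 3: w='' (idx 0), next='c' -> output (0, 'c'), add 'c' as idx 3
Step 4: w='bc' (idx 2), next='c' -> output (2, 'c'), add 'bcc' as idx 4
Step 5: w='b' (idx 1), next='b' -> output (1, 'b'), add 'bb' as idx 5
Step 6: w='bb' (idx 5), end of input -> output (5, '')


Encoded: [(0, 'b'), (1, 'c'), (0, 'c'), (2, 'c'), (1, 'b'), (5, '')]


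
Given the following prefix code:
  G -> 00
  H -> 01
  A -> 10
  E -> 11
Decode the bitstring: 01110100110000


Decoding step by step:
Bits 01 -> H
Bits 11 -> E
Bits 01 -> H
Bits 00 -> G
Bits 11 -> E
Bits 00 -> G
Bits 00 -> G


Decoded message: HEHGEGG


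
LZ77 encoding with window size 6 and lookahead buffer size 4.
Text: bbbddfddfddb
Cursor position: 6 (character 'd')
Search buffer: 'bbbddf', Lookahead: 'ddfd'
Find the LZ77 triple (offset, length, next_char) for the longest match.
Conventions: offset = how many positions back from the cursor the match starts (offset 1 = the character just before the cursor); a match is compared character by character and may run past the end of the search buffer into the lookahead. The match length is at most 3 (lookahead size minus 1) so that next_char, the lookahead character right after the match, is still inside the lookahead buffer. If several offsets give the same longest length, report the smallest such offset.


Try each offset into the search buffer:
  offset=1 (pos 5, char 'f'): match length 0
  offset=2 (pos 4, char 'd'): match length 1
  offset=3 (pos 3, char 'd'): match length 3
  offset=4 (pos 2, char 'b'): match length 0
  offset=5 (pos 1, char 'b'): match length 0
  offset=6 (pos 0, char 'b'): match length 0
Longest match has length 3 at offset 3.
next_char = character at position 6 + 3 = 9 -> 'd'

Best match: offset=3, length=3 (matching 'ddf' starting at position 3)
LZ77 triple: (3, 3, 'd')


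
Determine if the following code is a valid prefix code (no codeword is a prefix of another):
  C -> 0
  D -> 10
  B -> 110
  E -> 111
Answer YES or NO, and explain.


Checking each pair (does one codeword prefix another?):
  C='0' vs D='10': no prefix
  C='0' vs B='110': no prefix
  C='0' vs E='111': no prefix
  D='10' vs C='0': no prefix
  D='10' vs B='110': no prefix
  D='10' vs E='111': no prefix
  B='110' vs C='0': no prefix
  B='110' vs D='10': no prefix
  B='110' vs E='111': no prefix
  E='111' vs C='0': no prefix
  E='111' vs D='10': no prefix
  E='111' vs B='110': no prefix
No violation found over all pairs.

YES -- this is a valid prefix code. No codeword is a prefix of any other codeword.


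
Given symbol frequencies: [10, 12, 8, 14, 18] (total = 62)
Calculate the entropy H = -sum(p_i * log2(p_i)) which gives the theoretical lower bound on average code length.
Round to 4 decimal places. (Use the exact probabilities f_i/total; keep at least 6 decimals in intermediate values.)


Per-symbol terms -p_i * log2(p_i) with p_i = f_i/62:
  p = 10/62 = 0.161290: log2(p) = -2.632268, -p*log2(p) = 0.424559
  p = 12/62 = 0.193548: log2(p) = -2.369234, -p*log2(p) = 0.458561
  p = 8/62 = 0.129032: log2(p) = -2.954196, -p*log2(p) = 0.381187
  p = 14/62 = 0.225806: log2(p) = -2.146841, -p*log2(p) = 0.484771
  p = 18/62 = 0.290323: log2(p) = -1.784271, -p*log2(p) = 0.518014
H = 0.424559 + 0.458561 + 0.381187 + 0.484771 + 0.518014 = 2.267092

H = 2.2671 bits/symbol


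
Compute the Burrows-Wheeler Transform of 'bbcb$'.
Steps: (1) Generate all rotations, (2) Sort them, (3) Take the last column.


Rotations (sorted):
  0: $bbcb -> last char: b
  1: b$bbc -> last char: c
  2: bbcb$ -> last char: $
  3: bcb$b -> last char: b
  4: cb$bb -> last char: b


BWT = bc$bb


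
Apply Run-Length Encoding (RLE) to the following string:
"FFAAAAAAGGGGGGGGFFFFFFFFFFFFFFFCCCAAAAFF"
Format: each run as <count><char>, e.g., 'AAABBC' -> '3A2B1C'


Scanning runs left to right:
  i=0: run of 'F' x 2 -> '2F'
  i=2: run of 'A' x 6 -> '6A'
  i=8: run of 'G' x 8 -> '8G'
  i=16: run of 'F' x 15 -> '15F'
  i=31: run of 'C' x 3 -> '3C'
  i=34: run of 'A' x 4 -> '4A'
  i=38: run of 'F' x 2 -> '2F'

RLE = 2F6A8G15F3C4A2F


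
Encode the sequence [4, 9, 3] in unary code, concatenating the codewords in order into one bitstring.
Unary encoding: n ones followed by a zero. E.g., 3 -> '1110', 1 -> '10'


Encode each number as n ones followed by a terminating 0:
  4 -> 11110 (5 bits)
  9 -> 1111111110 (10 bits)
  3 -> 1110 (4 bits)
Total length = 5 + 10 + 4 = 19 bits.

Unary([4, 9, 3]) = 1111011111111101110 (19 bits)


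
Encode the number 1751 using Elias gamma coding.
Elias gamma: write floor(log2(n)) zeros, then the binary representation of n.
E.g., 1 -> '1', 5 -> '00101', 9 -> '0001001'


num_bits = floor(log2(1751)) + 1 = 11
leading_zeros = num_bits - 1 = 10
binary(1751) = 11011010111

Elias gamma(1751) = '0000000000' + '11011010111' = 000000000011011010111 (21 bits)


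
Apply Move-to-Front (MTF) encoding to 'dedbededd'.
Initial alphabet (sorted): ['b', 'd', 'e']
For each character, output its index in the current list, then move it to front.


MTF encoding:
'd': index 1 in ['b', 'd', 'e'] -> ['d', 'b', 'e']
'e': index 2 in ['d', 'b', 'e'] -> ['e', 'd', 'b']
'd': index 1 in ['e', 'd', 'b'] -> ['d', 'e', 'b']
'b': index 2 in ['d', 'e', 'b'] -> ['b', 'd', 'e']
'e': index 2 in ['b', 'd', 'e'] -> ['e', 'b', 'd']
'd': index 2 in ['e', 'b', 'd'] -> ['d', 'e', 'b']
'e': index 1 in ['d', 'e', 'b'] -> ['e', 'd', 'b']
'd': index 1 in ['e', 'd', 'b'] -> ['d', 'e', 'b']
'd': index 0 in ['d', 'e', 'b'] -> ['d', 'e', 'b']


Output: [1, 2, 1, 2, 2, 2, 1, 1, 0]


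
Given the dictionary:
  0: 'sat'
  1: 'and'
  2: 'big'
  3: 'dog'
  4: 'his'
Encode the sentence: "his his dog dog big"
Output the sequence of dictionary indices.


Look up each word in the dictionary:
  'his' -> 4
  'his' -> 4
  'dog' -> 3
  'dog' -> 3
  'big' -> 2

Encoded: [4, 4, 3, 3, 2]


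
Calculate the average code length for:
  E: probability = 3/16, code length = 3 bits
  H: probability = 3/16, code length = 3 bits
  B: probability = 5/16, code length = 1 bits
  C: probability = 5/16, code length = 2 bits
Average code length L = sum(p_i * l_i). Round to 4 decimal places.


Weighted contributions p_i * l_i:
  E: (3/16) * 3 = 9/16
  H: (3/16) * 3 = 9/16
  B: (5/16) * 1 = 5/16
  C: (5/16) * 2 = 10/16
Sum = (9 + 9 + 5 + 10)/16 = 33/16

L = 33/16 = 2.0625 bits/symbol


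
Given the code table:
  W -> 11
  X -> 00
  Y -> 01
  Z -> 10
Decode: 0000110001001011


Decoding:
00 -> X
00 -> X
11 -> W
00 -> X
01 -> Y
00 -> X
10 -> Z
11 -> W


Result: XXWXYXZW


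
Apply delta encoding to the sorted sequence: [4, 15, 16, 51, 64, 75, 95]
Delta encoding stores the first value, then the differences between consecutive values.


First value: 4
Deltas:
  15 - 4 = 11
  16 - 15 = 1
  51 - 16 = 35
  64 - 51 = 13
  75 - 64 = 11
  95 - 75 = 20


Delta encoded: [4, 11, 1, 35, 13, 11, 20]


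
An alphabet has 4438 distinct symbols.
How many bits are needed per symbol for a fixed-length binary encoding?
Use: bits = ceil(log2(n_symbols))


log2(4438) = 12.1157
Bracket: 2^12 = 4096 < 4438 <= 2^13 = 8192
So ceil(log2(4438)) = 13

bits = ceil(log2(4438)) = ceil(12.1157) = 13 bits


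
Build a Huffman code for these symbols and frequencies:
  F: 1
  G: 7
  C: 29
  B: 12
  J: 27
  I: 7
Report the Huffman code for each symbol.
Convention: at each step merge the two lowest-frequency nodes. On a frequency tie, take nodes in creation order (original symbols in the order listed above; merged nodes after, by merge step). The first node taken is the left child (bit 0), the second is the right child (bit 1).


Huffman tree construction:
Step 1: Merge F(1) + G(7) = 8
Step 2: Merge I(7) + (F+G)(8) = 15
Step 3: Merge B(12) + (I+(F+G))(15) = 27
Step 4: Merge J(27) + (B+(I+(F+G)))(27) = 54
Step 5: Merge C(29) + (J+(B+(I+(F+G))))(54) = 83
Read each symbol's code off the tree from the root (left child = 0, right child = 1).

Codes:
  F: 11110 (length 5)
  G: 11111 (length 5)
  C: 0 (length 1)
  B: 110 (length 3)
  J: 10 (length 2)
  I: 1110 (length 4)
Average code length: 187/83 = 2.2530 bits/symbol


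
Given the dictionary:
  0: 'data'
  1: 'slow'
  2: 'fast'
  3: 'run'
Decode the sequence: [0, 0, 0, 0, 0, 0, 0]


Look up each index in the dictionary:
  0 -> 'data'
  0 -> 'data'
  0 -> 'data'
  0 -> 'data'
  0 -> 'data'
  0 -> 'data'
  0 -> 'data'

Decoded: "data data data data data data data"


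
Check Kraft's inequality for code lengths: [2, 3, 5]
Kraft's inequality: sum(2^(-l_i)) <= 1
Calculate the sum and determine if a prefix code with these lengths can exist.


Sum = 2^(-2) + 2^(-3) + 2^(-5)
    = 0.25 + 0.125 + 0.03125
    = 13/32 = 0.40625
Since 0.40625 <= 1, Kraft's inequality IS satisfied.
A prefix code with these lengths CAN exist.

Kraft sum = 0.40625. Satisfied.


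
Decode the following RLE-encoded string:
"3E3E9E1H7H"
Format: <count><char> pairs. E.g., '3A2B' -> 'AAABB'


Expanding each <count><char> pair:
  3E -> 'EEE'
  3E -> 'EEE'
  9E -> 'EEEEEEEEE'
  1H -> 'H'
  7H -> 'HHHHHHH'

Decoded = EEEEEEEEEEEEEEEHHHHHHHH


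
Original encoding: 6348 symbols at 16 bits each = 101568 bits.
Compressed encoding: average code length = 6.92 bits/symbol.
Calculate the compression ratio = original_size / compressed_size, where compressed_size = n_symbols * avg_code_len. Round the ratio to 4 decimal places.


original_size = n_symbols * orig_bits = 6348 * 16 = 101568 bits
compressed_size = n_symbols * avg_code_len = 6348 * 6.92 = 43928.16 bits
ratio = original_size / compressed_size = 101568 / 43928.16 = 2.3121

Compression ratio = 2.3121


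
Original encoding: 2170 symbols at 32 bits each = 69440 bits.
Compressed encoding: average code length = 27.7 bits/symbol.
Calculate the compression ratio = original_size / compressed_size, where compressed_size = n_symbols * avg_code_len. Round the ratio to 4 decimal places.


original_size = n_symbols * orig_bits = 2170 * 32 = 69440 bits
compressed_size = n_symbols * avg_code_len = 2170 * 27.7 = 60109.0 bits
ratio = original_size / compressed_size = 69440 / 60109.0 = 1.1552

Compression ratio = 1.1552


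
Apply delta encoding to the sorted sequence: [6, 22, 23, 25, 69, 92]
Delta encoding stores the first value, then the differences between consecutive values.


First value: 6
Deltas:
  22 - 6 = 16
  23 - 22 = 1
  25 - 23 = 2
  69 - 25 = 44
  92 - 69 = 23


Delta encoded: [6, 16, 1, 2, 44, 23]


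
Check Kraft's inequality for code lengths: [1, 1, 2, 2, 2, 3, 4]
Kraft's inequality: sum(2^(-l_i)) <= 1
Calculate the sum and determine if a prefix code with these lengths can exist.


Sum = 2^(-1) + 2^(-1) + 2^(-2) + 2^(-2) + 2^(-2) + 2^(-3) + 2^(-4)
    = 0.5 + 0.5 + 0.25 + 0.25 + 0.25 + 0.125 + 0.0625
    = 31/16 = 1.9375
Since 1.9375 > 1, Kraft's inequality is NOT satisfied.
A prefix code with these lengths CANNOT exist.

Kraft sum = 1.9375. Not satisfied.


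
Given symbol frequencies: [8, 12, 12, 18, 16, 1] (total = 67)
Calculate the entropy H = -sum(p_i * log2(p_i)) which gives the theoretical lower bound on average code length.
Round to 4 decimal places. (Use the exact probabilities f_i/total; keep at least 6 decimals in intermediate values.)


Per-symbol terms -p_i * log2(p_i) with p_i = f_i/67:
  p = 8/67 = 0.119403: log2(p) = -3.066089, -p*log2(p) = 0.366100
  p = 12/67 = 0.179104: log2(p) = -2.481127, -p*log2(p) = 0.444381
  p = 12/67 = 0.179104: log2(p) = -2.481127, -p*log2(p) = 0.444381
  p = 18/67 = 0.268657: log2(p) = -1.896164, -p*log2(p) = 0.509417
  p = 16/67 = 0.238806: log2(p) = -2.066089, -p*log2(p) = 0.493394
  p = 1/67 = 0.014925: log2(p) = -6.066089, -p*log2(p) = 0.090539
H = 0.366100 + 0.444381 + 0.444381 + 0.509417 + 0.493394 + 0.090539 = 2.348212

H = 2.3482 bits/symbol


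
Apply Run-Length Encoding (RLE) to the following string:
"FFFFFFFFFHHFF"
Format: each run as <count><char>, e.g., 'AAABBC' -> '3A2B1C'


Scanning runs left to right:
  i=0: run of 'F' x 9 -> '9F'
  i=9: run of 'H' x 2 -> '2H'
  i=11: run of 'F' x 2 -> '2F'

RLE = 9F2H2F


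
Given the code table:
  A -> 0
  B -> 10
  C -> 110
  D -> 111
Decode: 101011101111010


Decoding:
10 -> B
10 -> B
111 -> D
0 -> A
111 -> D
10 -> B
10 -> B


Result: BBDADBB


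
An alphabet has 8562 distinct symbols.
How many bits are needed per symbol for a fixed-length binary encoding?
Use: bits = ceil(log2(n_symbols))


log2(8562) = 13.0637
Bracket: 2^13 = 8192 < 8562 <= 2^14 = 16384
So ceil(log2(8562)) = 14

bits = ceil(log2(8562)) = ceil(13.0637) = 14 bits


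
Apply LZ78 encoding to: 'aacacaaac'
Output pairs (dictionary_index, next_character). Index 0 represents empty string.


LZ78 encoding steps:
Dictionary: {0: ''}
Step 1: w='' (idx 0), next='a' -> output (0, 'a'), add 'a' as idx 1
Step 2: w='a' (idx 1), next='c' -> output (1, 'c'), add 'ac' as idx 2
Step 3: w='ac' (idx 2), next='a' -> output (2, 'a'), add 'aca' as idx 3
Step 4: w='a' (idx 1), next='a' -> output (1, 'a'), add 'aa' as idx 4
Step 5: w='' (idx 0), next='c' -> output (0, 'c'), add 'c' as idx 5


Encoded: [(0, 'a'), (1, 'c'), (2, 'a'), (1, 'a'), (0, 'c')]


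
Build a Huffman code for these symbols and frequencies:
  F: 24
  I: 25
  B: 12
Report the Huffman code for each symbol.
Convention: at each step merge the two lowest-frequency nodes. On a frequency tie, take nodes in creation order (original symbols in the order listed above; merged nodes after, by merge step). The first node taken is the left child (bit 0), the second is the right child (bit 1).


Huffman tree construction:
Step 1: Merge B(12) + F(24) = 36
Step 2: Merge I(25) + (B+F)(36) = 61
Read each symbol's code off the tree from the root (left child = 0, right child = 1).

Codes:
  F: 11 (length 2)
  I: 0 (length 1)
  B: 10 (length 2)
Average code length: 97/61 = 1.5902 bits/symbol


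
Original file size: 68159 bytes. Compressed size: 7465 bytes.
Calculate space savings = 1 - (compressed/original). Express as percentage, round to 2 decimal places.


ratio = compressed/original = 7465/68159 = 0.109523
savings = 1 - ratio = 1 - 0.109523 = 0.890477
as a percentage: 0.890477 * 100 = 89.05%

Space savings = 1 - 7465/68159 = 89.05%


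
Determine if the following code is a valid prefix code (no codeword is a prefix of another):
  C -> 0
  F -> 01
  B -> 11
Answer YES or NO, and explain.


Checking each pair (does one codeword prefix another?):
  C='0' vs F='01': prefix -- VIOLATION

NO -- this is NOT a valid prefix code. C (0) is a prefix of F (01).


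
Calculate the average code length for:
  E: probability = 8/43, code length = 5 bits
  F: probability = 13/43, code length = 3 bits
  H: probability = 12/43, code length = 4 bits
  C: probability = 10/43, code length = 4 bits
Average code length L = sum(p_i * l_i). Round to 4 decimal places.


Weighted contributions p_i * l_i:
  E: (8/43) * 5 = 40/43
  F: (13/43) * 3 = 39/43
  H: (12/43) * 4 = 48/43
  C: (10/43) * 4 = 40/43
Sum = (40 + 39 + 48 + 40)/43 = 167/43

L = 167/43 = 3.8837 bits/symbol


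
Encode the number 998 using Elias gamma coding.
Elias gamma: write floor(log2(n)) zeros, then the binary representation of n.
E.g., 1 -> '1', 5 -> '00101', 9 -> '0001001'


num_bits = floor(log2(998)) + 1 = 10
leading_zeros = num_bits - 1 = 9
binary(998) = 1111100110

Elias gamma(998) = '000000000' + '1111100110' = 0000000001111100110 (19 bits)


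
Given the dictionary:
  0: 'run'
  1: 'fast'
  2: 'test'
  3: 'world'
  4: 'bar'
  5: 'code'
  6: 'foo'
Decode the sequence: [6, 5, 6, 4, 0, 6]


Look up each index in the dictionary:
  6 -> 'foo'
  5 -> 'code'
  6 -> 'foo'
  4 -> 'bar'
  0 -> 'run'
  6 -> 'foo'

Decoded: "foo code foo bar run foo"


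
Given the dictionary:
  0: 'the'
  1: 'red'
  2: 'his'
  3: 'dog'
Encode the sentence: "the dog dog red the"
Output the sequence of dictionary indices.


Look up each word in the dictionary:
  'the' -> 0
  'dog' -> 3
  'dog' -> 3
  'red' -> 1
  'the' -> 0

Encoded: [0, 3, 3, 1, 0]


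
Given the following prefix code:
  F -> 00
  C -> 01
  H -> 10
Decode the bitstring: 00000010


Decoding step by step:
Bits 00 -> F
Bits 00 -> F
Bits 00 -> F
Bits 10 -> H


Decoded message: FFFH


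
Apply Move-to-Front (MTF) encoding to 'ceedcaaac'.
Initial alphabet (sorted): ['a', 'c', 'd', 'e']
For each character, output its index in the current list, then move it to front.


MTF encoding:
'c': index 1 in ['a', 'c', 'd', 'e'] -> ['c', 'a', 'd', 'e']
'e': index 3 in ['c', 'a', 'd', 'e'] -> ['e', 'c', 'a', 'd']
'e': index 0 in ['e', 'c', 'a', 'd'] -> ['e', 'c', 'a', 'd']
'd': index 3 in ['e', 'c', 'a', 'd'] -> ['d', 'e', 'c', 'a']
'c': index 2 in ['d', 'e', 'c', 'a'] -> ['c', 'd', 'e', 'a']
'a': index 3 in ['c', 'd', 'e', 'a'] -> ['a', 'c', 'd', 'e']
'a': index 0 in ['a', 'c', 'd', 'e'] -> ['a', 'c', 'd', 'e']
'a': index 0 in ['a', 'c', 'd', 'e'] -> ['a', 'c', 'd', 'e']
'c': index 1 in ['a', 'c', 'd', 'e'] -> ['c', 'a', 'd', 'e']


Output: [1, 3, 0, 3, 2, 3, 0, 0, 1]


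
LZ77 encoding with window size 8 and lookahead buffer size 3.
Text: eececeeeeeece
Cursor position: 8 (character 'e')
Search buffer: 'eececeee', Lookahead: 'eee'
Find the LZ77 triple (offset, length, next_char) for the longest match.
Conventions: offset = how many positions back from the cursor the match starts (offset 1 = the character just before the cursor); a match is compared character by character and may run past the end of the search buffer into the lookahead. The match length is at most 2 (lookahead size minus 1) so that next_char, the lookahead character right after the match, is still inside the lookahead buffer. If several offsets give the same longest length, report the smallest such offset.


Try each offset into the search buffer:
  offset=1 (pos 7, char 'e'): match length 2
  offset=2 (pos 6, char 'e'): match length 2
  offset=3 (pos 5, char 'e'): match length 2
  offset=4 (pos 4, char 'c'): match length 0
  offset=5 (pos 3, char 'e'): match length 1
  offset=6 (pos 2, char 'c'): match length 0
  offset=7 (pos 1, char 'e'): match length 1
  offset=8 (pos 0, char 'e'): match length 2
Longest match has length 2, found at offsets 1, 2, 3, 8; take the smallest, offset 1.
next_char = character at position 8 + 2 = 10 -> 'e'

Best match: offset=1, length=2 (matching 'ee' starting at position 7)
LZ77 triple: (1, 2, 'e')


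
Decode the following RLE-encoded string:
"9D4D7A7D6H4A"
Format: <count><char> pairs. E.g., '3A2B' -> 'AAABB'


Expanding each <count><char> pair:
  9D -> 'DDDDDDDDD'
  4D -> 'DDDD'
  7A -> 'AAAAAAA'
  7D -> 'DDDDDDD'
  6H -> 'HHHHHH'
  4A -> 'AAAA'

Decoded = DDDDDDDDDDDDDAAAAAAADDDDDDDHHHHHHAAAA


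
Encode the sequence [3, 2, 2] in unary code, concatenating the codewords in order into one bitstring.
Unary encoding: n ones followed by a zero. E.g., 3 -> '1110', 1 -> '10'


Encode each number as n ones followed by a terminating 0:
  3 -> 1110 (4 bits)
  2 -> 110 (3 bits)
  2 -> 110 (3 bits)
Total length = 4 + 3 + 3 = 10 bits.

Unary([3, 2, 2]) = 1110110110 (10 bits)


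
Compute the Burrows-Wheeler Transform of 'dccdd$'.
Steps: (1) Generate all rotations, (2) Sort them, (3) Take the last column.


Rotations (sorted):
  0: $dccdd -> last char: d
  1: ccdd$d -> last char: d
  2: cdd$dc -> last char: c
  3: d$dccd -> last char: d
  4: dccdd$ -> last char: $
  5: dd$dcc -> last char: c


BWT = ddcd$c


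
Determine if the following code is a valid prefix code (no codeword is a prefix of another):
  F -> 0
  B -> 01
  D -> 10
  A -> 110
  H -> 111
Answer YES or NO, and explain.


Checking each pair (does one codeword prefix another?):
  F='0' vs B='01': prefix -- VIOLATION

NO -- this is NOT a valid prefix code. F (0) is a prefix of B (01).


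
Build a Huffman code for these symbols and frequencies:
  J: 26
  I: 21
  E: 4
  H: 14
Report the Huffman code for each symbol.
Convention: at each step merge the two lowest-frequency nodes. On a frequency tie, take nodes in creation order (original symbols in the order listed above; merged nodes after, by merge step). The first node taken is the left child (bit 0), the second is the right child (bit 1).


Huffman tree construction:
Step 1: Merge E(4) + H(14) = 18
Step 2: Merge (E+H)(18) + I(21) = 39
Step 3: Merge J(26) + ((E+H)+I)(39) = 65
Read each symbol's code off the tree from the root (left child = 0, right child = 1).

Codes:
  J: 0 (length 1)
  I: 11 (length 2)
  E: 100 (length 3)
  H: 101 (length 3)
Average code length: 122/65 = 1.8769 bits/symbol


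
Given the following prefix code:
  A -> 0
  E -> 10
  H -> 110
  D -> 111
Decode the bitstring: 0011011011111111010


Decoding step by step:
Bits 0 -> A
Bits 0 -> A
Bits 110 -> H
Bits 110 -> H
Bits 111 -> D
Bits 111 -> D
Bits 110 -> H
Bits 10 -> E


Decoded message: AAHHDDHE


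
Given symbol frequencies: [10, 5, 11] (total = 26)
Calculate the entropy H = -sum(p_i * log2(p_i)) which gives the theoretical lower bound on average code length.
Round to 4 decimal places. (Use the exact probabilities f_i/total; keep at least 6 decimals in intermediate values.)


Per-symbol terms -p_i * log2(p_i) with p_i = f_i/26:
  p = 10/26 = 0.384615: log2(p) = -1.378512, -p*log2(p) = 0.530197
  p = 5/26 = 0.192308: log2(p) = -2.378512, -p*log2(p) = 0.457406
  p = 11/26 = 0.423077: log2(p) = -1.241008, -p*log2(p) = 0.525042
H = 0.530197 + 0.457406 + 0.525042 = 1.512645

H = 1.5126 bits/symbol


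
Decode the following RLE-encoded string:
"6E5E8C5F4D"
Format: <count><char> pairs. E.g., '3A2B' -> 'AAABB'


Expanding each <count><char> pair:
  6E -> 'EEEEEE'
  5E -> 'EEEEE'
  8C -> 'CCCCCCCC'
  5F -> 'FFFFF'
  4D -> 'DDDD'

Decoded = EEEEEEEEEEECCCCCCCCFFFFFDDDD


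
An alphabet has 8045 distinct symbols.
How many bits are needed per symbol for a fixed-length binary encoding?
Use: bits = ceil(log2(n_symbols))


log2(8045) = 12.9739
Bracket: 2^12 = 4096 < 8045 <= 2^13 = 8192
So ceil(log2(8045)) = 13

bits = ceil(log2(8045)) = ceil(12.9739) = 13 bits


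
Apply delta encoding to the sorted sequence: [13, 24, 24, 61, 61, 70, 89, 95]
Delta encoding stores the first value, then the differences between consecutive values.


First value: 13
Deltas:
  24 - 13 = 11
  24 - 24 = 0
  61 - 24 = 37
  61 - 61 = 0
  70 - 61 = 9
  89 - 70 = 19
  95 - 89 = 6


Delta encoded: [13, 11, 0, 37, 0, 9, 19, 6]


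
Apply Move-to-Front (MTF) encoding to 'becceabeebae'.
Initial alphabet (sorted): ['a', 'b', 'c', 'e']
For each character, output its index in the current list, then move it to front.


MTF encoding:
'b': index 1 in ['a', 'b', 'c', 'e'] -> ['b', 'a', 'c', 'e']
'e': index 3 in ['b', 'a', 'c', 'e'] -> ['e', 'b', 'a', 'c']
'c': index 3 in ['e', 'b', 'a', 'c'] -> ['c', 'e', 'b', 'a']
'c': index 0 in ['c', 'e', 'b', 'a'] -> ['c', 'e', 'b', 'a']
'e': index 1 in ['c', 'e', 'b', 'a'] -> ['e', 'c', 'b', 'a']
'a': index 3 in ['e', 'c', 'b', 'a'] -> ['a', 'e', 'c', 'b']
'b': index 3 in ['a', 'e', 'c', 'b'] -> ['b', 'a', 'e', 'c']
'e': index 2 in ['b', 'a', 'e', 'c'] -> ['e', 'b', 'a', 'c']
'e': index 0 in ['e', 'b', 'a', 'c'] -> ['e', 'b', 'a', 'c']
'b': index 1 in ['e', 'b', 'a', 'c'] -> ['b', 'e', 'a', 'c']
'a': index 2 in ['b', 'e', 'a', 'c'] -> ['a', 'b', 'e', 'c']
'e': index 2 in ['a', 'b', 'e', 'c'] -> ['e', 'a', 'b', 'c']


Output: [1, 3, 3, 0, 1, 3, 3, 2, 0, 1, 2, 2]


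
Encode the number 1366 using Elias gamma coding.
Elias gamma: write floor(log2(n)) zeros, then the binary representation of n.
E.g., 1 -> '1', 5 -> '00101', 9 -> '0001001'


num_bits = floor(log2(1366)) + 1 = 11
leading_zeros = num_bits - 1 = 10
binary(1366) = 10101010110

Elias gamma(1366) = '0000000000' + '10101010110' = 000000000010101010110 (21 bits)


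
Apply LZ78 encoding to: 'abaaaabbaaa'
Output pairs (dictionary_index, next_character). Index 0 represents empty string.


LZ78 encoding steps:
Dictionary: {0: ''}
Step 1: w='' (idx 0), next='a' -> output (0, 'a'), add 'a' as idx 1
Step 2: w='' (idx 0), next='b' -> output (0, 'b'), add 'b' as idx 2
Step 3: w='a' (idx 1), next='a' -> output (1, 'a'), add 'aa' as idx 3
Step 4: w='aa' (idx 3), next='b' -> output (3, 'b'), add 'aab' as idx 4
Step 5: w='b' (idx 2), next='a' -> output (2, 'a'), add 'ba' as idx 5
Step 6: w='aa' (idx 3), end of input -> output (3, '')


Encoded: [(0, 'a'), (0, 'b'), (1, 'a'), (3, 'b'), (2, 'a'), (3, '')]


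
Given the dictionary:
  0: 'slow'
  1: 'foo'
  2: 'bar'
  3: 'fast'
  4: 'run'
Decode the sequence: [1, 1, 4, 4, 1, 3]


Look up each index in the dictionary:
  1 -> 'foo'
  1 -> 'foo'
  4 -> 'run'
  4 -> 'run'
  1 -> 'foo'
  3 -> 'fast'

Decoded: "foo foo run run foo fast"


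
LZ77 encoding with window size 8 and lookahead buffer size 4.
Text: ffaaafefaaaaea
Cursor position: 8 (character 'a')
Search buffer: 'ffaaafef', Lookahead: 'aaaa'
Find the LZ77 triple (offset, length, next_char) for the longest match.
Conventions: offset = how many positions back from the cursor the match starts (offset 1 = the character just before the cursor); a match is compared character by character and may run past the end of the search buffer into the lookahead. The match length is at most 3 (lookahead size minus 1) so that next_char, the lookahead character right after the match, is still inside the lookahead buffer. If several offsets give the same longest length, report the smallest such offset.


Try each offset into the search buffer:
  offset=1 (pos 7, char 'f'): match length 0
  offset=2 (pos 6, char 'e'): match length 0
  offset=3 (pos 5, char 'f'): match length 0
  offset=4 (pos 4, char 'a'): match length 1
  offset=5 (pos 3, char 'a'): match length 2
  offset=6 (pos 2, char 'a'): match length 3
  offset=7 (pos 1, char 'f'): match length 0
  offset=8 (pos 0, char 'f'): match length 0
Longest match has length 3 at offset 6.
next_char = character at position 8 + 3 = 11 -> 'a'

Best match: offset=6, length=3 (matching 'aaa' starting at position 2)
LZ77 triple: (6, 3, 'a')


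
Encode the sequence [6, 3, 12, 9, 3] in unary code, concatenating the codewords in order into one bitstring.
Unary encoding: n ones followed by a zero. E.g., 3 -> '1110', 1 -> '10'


Encode each number as n ones followed by a terminating 0:
  6 -> 1111110 (7 bits)
  3 -> 1110 (4 bits)
  12 -> 1111111111110 (13 bits)
  9 -> 1111111110 (10 bits)
  3 -> 1110 (4 bits)
Total length = 7 + 4 + 13 + 10 + 4 = 38 bits.

Unary([6, 3, 12, 9, 3]) = 11111101110111111111111011111111101110 (38 bits)


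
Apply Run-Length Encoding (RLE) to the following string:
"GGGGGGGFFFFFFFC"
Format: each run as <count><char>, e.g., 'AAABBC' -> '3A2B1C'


Scanning runs left to right:
  i=0: run of 'G' x 7 -> '7G'
  i=7: run of 'F' x 7 -> '7F'
  i=14: run of 'C' x 1 -> '1C'

RLE = 7G7F1C


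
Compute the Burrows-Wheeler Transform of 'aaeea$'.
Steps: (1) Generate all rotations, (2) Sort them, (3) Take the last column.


Rotations (sorted):
  0: $aaeea -> last char: a
  1: a$aaee -> last char: e
  2: aaeea$ -> last char: $
  3: aeea$a -> last char: a
  4: ea$aae -> last char: e
  5: eea$aa -> last char: a


BWT = ae$aea


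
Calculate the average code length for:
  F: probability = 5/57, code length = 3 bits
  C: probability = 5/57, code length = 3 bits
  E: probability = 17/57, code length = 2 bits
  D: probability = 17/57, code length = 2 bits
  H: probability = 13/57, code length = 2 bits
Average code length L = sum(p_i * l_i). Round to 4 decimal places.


Weighted contributions p_i * l_i:
  F: (5/57) * 3 = 15/57
  C: (5/57) * 3 = 15/57
  E: (17/57) * 2 = 34/57
  D: (17/57) * 2 = 34/57
  H: (13/57) * 2 = 26/57
Sum = (15 + 15 + 34 + 34 + 26)/57 = 124/57

L = 124/57 = 2.1754 bits/symbol


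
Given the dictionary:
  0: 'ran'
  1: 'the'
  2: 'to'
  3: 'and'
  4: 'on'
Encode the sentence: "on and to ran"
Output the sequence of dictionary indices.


Look up each word in the dictionary:
  'on' -> 4
  'and' -> 3
  'to' -> 2
  'ran' -> 0

Encoded: [4, 3, 2, 0]


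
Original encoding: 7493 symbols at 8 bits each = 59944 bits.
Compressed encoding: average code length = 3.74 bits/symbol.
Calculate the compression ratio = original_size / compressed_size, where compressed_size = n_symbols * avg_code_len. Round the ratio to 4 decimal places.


original_size = n_symbols * orig_bits = 7493 * 8 = 59944 bits
compressed_size = n_symbols * avg_code_len = 7493 * 3.74 = 28023.82 bits
ratio = original_size / compressed_size = 59944 / 28023.82 = 2.139

Compression ratio = 2.139


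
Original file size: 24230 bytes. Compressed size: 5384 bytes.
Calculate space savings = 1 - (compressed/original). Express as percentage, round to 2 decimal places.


ratio = compressed/original = 5384/24230 = 0.222204
savings = 1 - ratio = 1 - 0.222204 = 0.777796
as a percentage: 0.777796 * 100 = 77.78%

Space savings = 1 - 5384/24230 = 77.78%


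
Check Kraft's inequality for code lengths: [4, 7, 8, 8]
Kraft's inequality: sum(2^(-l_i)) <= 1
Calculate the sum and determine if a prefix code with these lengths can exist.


Sum = 2^(-4) + 2^(-7) + 2^(-8) + 2^(-8)
    = 0.0625 + 0.0078125 + 0.00390625 + 0.00390625
    = 20/256 = 0.078125
Since 0.078125 <= 1, Kraft's inequality IS satisfied.
A prefix code with these lengths CAN exist.

Kraft sum = 0.078125. Satisfied.


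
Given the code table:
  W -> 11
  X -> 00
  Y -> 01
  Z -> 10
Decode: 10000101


Decoding:
10 -> Z
00 -> X
01 -> Y
01 -> Y


Result: ZXYY


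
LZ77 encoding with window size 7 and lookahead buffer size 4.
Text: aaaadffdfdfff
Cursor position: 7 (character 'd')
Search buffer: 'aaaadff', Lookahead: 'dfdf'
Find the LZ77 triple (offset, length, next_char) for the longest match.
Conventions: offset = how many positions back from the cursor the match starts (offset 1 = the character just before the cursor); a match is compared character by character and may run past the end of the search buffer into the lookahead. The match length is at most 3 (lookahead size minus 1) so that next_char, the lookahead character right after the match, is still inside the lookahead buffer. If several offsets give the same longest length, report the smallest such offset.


Try each offset into the search buffer:
  offset=1 (pos 6, char 'f'): match length 0
  offset=2 (pos 5, char 'f'): match length 0
  offset=3 (pos 4, char 'd'): match length 2
  offset=4 (pos 3, char 'a'): match length 0
  offset=5 (pos 2, char 'a'): match length 0
  offset=6 (pos 1, char 'a'): match length 0
  offset=7 (pos 0, char 'a'): match length 0
Longest match has length 2 at offset 3.
next_char = character at position 7 + 2 = 9 -> 'd'

Best match: offset=3, length=2 (matching 'df' starting at position 4)
LZ77 triple: (3, 2, 'd')
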